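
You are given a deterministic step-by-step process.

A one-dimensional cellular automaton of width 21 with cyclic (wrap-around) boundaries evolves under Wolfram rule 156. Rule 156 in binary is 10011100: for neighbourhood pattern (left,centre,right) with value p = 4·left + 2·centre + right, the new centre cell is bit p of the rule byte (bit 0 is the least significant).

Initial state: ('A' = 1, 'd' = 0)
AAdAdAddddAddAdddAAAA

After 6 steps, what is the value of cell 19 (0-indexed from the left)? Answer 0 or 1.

step 0: AAdAdAddddAddAdddAAAA
step 1: AddAdAAdddAAdAAddAAAA
step 2: dAdAdAdAddAddAdAdAAAA
step 3: dAdAdAdAAdAAdAdAdAAAd
step 4: dAdAdAdAddAddAdAdAAdA
step 5: dAdAdAdAAdAAdAdAdAddA
step 6: dAdAdAdAddAddAdAdAAdA

0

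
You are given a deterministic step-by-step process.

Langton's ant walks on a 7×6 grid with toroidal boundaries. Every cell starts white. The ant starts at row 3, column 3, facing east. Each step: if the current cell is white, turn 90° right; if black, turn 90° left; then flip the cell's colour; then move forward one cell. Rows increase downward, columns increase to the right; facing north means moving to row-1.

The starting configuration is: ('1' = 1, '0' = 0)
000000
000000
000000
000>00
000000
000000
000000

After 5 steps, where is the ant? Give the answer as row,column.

step 0: 000000
000000
000000
000>00
000000
000000
000000
step 1: 000000
000000
000000
000100
000v00
000000
000000
step 2: 000000
000000
000000
000100
00<100
000000
000000
step 3: 000000
000000
000000
00^100
001100
000000
000000
step 4: 000000
000000
000000
001>00
001100
000000
000000
step 5: 000000
000000
000^00
001000
001100
000000
000000

2,3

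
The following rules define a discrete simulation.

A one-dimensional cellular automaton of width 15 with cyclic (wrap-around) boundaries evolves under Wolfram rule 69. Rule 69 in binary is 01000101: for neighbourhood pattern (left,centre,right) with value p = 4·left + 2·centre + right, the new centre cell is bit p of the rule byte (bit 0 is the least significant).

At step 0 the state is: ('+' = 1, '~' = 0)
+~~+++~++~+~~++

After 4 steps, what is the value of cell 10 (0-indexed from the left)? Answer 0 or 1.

step 0: +~~+++~++~+~~++
step 1: +~~~~+~~+~+~~~~
step 2: +~++~+~~+~+~++~
step 3: +~~+~+~~+~+~~+~
step 4: +~~+~+~~+~+~~+~

1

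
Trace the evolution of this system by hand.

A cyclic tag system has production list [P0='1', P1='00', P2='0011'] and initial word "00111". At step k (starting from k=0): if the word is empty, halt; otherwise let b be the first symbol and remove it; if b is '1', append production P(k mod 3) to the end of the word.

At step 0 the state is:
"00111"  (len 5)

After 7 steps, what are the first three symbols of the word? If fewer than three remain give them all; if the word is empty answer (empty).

0) "00111"  (len 5)
1) "0111"  (len 4)
2) "111"  (len 3)
3) "110011"  (len 6)
4) "100111"  (len 6)
5) "0011100"  (len 7)
6) "011100"  (len 6)
7) "11100"  (len 5)

111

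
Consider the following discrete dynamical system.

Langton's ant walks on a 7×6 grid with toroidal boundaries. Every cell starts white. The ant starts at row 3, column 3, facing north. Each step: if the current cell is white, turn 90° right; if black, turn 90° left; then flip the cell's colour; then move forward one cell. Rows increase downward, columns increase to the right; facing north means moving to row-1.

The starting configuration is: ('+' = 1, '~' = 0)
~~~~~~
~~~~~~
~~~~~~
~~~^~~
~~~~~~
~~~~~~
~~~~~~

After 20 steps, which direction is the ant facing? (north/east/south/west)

south

0) ~~~~~~
~~~~~~
~~~~~~
~~~^~~
~~~~~~
~~~~~~
~~~~~~
1) ~~~~~~
~~~~~~
~~~~~~
~~~+>~
~~~~~~
~~~~~~
~~~~~~
2) ~~~~~~
~~~~~~
~~~~~~
~~~++~
~~~~v~
~~~~~~
~~~~~~
3) ~~~~~~
~~~~~~
~~~~~~
~~~++~
~~~<+~
~~~~~~
~~~~~~
4) ~~~~~~
~~~~~~
~~~~~~
~~~^+~
~~~++~
~~~~~~
~~~~~~
5) ~~~~~~
~~~~~~
~~~~~~
~~<~+~
~~~++~
~~~~~~
~~~~~~
6) ~~~~~~
~~~~~~
~~^~~~
~~+~+~
~~~++~
~~~~~~
~~~~~~
7) ~~~~~~
~~~~~~
~~+>~~
~~+~+~
~~~++~
~~~~~~
~~~~~~
8) ~~~~~~
~~~~~~
~~++~~
~~+v+~
~~~++~
~~~~~~
~~~~~~
9) ~~~~~~
~~~~~~
~~++~~
~~<++~
~~~++~
~~~~~~
~~~~~~
10) ~~~~~~
~~~~~~
~~++~~
~~~++~
~~v++~
~~~~~~
~~~~~~
11) ~~~~~~
~~~~~~
~~++~~
~~~++~
~<+++~
~~~~~~
~~~~~~
12) ~~~~~~
~~~~~~
~~++~~
~^~++~
~++++~
~~~~~~
~~~~~~
13) ~~~~~~
~~~~~~
~~++~~
~+>++~
~++++~
~~~~~~
~~~~~~
14) ~~~~~~
~~~~~~
~~++~~
~++++~
~+v++~
~~~~~~
~~~~~~
15) ~~~~~~
~~~~~~
~~++~~
~++++~
~+~>+~
~~~~~~
~~~~~~
16) ~~~~~~
~~~~~~
~~++~~
~++^+~
~+~~+~
~~~~~~
~~~~~~
17) ~~~~~~
~~~~~~
~~++~~
~+<~+~
~+~~+~
~~~~~~
~~~~~~
18) ~~~~~~
~~~~~~
~~++~~
~+~~+~
~+v~+~
~~~~~~
~~~~~~
19) ~~~~~~
~~~~~~
~~++~~
~+~~+~
~<+~+~
~~~~~~
~~~~~~
20) ~~~~~~
~~~~~~
~~++~~
~+~~+~
~~+~+~
~v~~~~
~~~~~~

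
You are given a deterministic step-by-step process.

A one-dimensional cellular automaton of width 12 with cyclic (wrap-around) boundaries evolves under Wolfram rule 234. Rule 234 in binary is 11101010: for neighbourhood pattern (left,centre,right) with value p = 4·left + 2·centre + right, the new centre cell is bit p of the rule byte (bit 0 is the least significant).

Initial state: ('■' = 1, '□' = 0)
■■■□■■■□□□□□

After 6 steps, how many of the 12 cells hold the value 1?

t=0: ■■■□■■■□□□□□
t=1: ■■■■■■■□□□□■
t=2: ■■■■■■■□□□■■
t=3: ■■■■■■■□□■■■
t=4: ■■■■■■■□■■■■
t=5: ■■■■■■■■■■■■
t=6: ■■■■■■■■■■■■

12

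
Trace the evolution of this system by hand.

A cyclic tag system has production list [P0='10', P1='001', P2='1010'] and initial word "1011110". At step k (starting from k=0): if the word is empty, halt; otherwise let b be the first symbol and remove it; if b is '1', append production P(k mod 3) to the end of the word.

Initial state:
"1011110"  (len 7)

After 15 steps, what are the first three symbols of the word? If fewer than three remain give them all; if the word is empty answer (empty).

gen 0: "1011110"  (len 7)
gen 1: "01111010"  (len 8)
gen 2: "1111010"  (len 7)
gen 3: "1110101010"  (len 10)
gen 4: "11010101010"  (len 11)
gen 5: "1010101010001"  (len 13)
gen 6: "0101010100011010"  (len 16)
gen 7: "101010100011010"  (len 15)
gen 8: "01010100011010001"  (len 17)
gen 9: "1010100011010001"  (len 16)
gen 10: "01010001101000110"  (len 17)
gen 11: "1010001101000110"  (len 16)
gen 12: "0100011010001101010"  (len 19)
gen 13: "100011010001101010"  (len 18)
gen 14: "00011010001101010001"  (len 20)
gen 15: "0011010001101010001"  (len 19)

001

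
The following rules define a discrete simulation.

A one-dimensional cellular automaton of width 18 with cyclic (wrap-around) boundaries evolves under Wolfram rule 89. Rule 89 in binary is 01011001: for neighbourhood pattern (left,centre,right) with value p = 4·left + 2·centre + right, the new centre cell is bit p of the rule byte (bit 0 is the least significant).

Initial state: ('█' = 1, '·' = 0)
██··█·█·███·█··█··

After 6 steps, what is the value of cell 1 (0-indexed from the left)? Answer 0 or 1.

k=0  ██··█·█·███·█··█··
k=1  ███·····█·█··█··█·
k=2  █·█████····█··█···
k=3  ··█···████··█··██·
k=4  █··██·█··██··█·███
k=5  ██·██··█·███···█··
k=6  ██·███···█·███··█·

1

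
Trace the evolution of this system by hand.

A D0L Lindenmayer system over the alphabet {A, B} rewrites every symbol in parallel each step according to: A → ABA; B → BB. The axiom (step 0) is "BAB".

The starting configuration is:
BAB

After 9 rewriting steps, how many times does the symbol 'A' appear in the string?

512

k=0  BAB
k=1  BBABABB
k=2  BBBBABABBABABBBB
k=3  BBBBBBBBABABBABABBBBABABBABABBBBBBBB
k=4  BBBBBBBBBBBBBBBBABABBABABBBBABABBABABBBBBBBBABABBABABBBBABABBABABBBBBBBBBBBBBBBB
k=5  BBBBBBBBBBBBBBBBBBBBBBBBBBBBBBBBABABBABABBBBABABBABABBBBBB…BBBBBBABABBABABBBBABABBABABBBBBBBBBBBBBBBBBBBBBBBBBBBBBBBB  (len 176)
k=6  BBBBBBBBBBBBBBBBBBBBBBBBBBBBBBBBBBBBBBBBBBBBBBBBBBBBBBBBBB…BBBBBBBBBBBBBBBBBBBBBBBBBBBBBBBBBBBBBBBBBBBBBBBBBBBBBBBBBB  (len 384)
k=7  BBBBBBBBBBBBBBBBBBBBBBBBBBBBBBBBBBBBBBBBBBBBBBBBBBBBBBBBBB…BBBBBBBBBBBBBBBBBBBBBBBBBBBBBBBBBBBBBBBBBBBBBBBBBBBBBBBBBB  (len 832)
k=8  BBBBBBBBBBBBBBBBBBBBBBBBBBBBBBBBBBBBBBBBBBBBBBBBBBBBBBBBBB…BBBBBBBBBBBBBBBBBBBBBBBBBBBBBBBBBBBBBBBBBBBBBBBBBBBBBBBBBB  (len 1792)
k=9  BBBBBBBBBBBBBBBBBBBBBBBBBBBBBBBBBBBBBBBBBBBBBBBBBBBBBBBBBB…BBBBBBBBBBBBBBBBBBBBBBBBBBBBBBBBBBBBBBBBBBBBBBBBBBBBBBBBBB  (len 3840)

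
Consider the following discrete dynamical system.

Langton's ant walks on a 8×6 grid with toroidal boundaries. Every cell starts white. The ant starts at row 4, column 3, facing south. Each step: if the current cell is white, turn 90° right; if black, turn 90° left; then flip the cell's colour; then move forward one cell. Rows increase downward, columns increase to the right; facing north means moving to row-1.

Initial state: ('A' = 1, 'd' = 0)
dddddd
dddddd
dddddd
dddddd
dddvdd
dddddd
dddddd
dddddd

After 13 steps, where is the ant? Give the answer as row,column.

step 0: dddddd
dddddd
dddddd
dddddd
dddvdd
dddddd
dddddd
dddddd
step 1: dddddd
dddddd
dddddd
dddddd
dd<Add
dddddd
dddddd
dddddd
step 2: dddddd
dddddd
dddddd
dd^ddd
ddAAdd
dddddd
dddddd
dddddd
step 3: dddddd
dddddd
dddddd
ddA>dd
ddAAdd
dddddd
dddddd
dddddd
step 4: dddddd
dddddd
dddddd
ddAAdd
ddAvdd
dddddd
dddddd
dddddd
step 5: dddddd
dddddd
dddddd
ddAAdd
ddAd>d
dddddd
dddddd
dddddd
step 6: dddddd
dddddd
dddddd
ddAAdd
ddAdAd
ddddvd
dddddd
dddddd
step 7: dddddd
dddddd
dddddd
ddAAdd
ddAdAd
ddd<Ad
dddddd
dddddd
step 8: dddddd
dddddd
dddddd
ddAAdd
ddA^Ad
dddAAd
dddddd
dddddd
step 9: dddddd
dddddd
dddddd
ddAAdd
ddAA>d
dddAAd
dddddd
dddddd
step 10: dddddd
dddddd
dddddd
ddAA^d
ddAAdd
dddAAd
dddddd
dddddd
step 11: dddddd
dddddd
dddddd
ddAAA>
ddAAdd
dddAAd
dddddd
dddddd
step 12: dddddd
dddddd
dddddd
ddAAAA
ddAAdv
dddAAd
dddddd
dddddd
step 13: dddddd
dddddd
dddddd
ddAAAA
ddAA<A
dddAAd
dddddd
dddddd

4,4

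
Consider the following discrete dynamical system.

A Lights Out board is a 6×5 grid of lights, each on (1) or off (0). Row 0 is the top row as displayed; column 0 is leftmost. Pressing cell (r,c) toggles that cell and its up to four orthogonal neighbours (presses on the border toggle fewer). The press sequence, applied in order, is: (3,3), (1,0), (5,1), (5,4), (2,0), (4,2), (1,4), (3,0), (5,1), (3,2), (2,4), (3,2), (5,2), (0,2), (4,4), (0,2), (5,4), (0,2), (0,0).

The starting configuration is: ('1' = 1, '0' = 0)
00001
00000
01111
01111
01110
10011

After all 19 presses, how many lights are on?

step 0: 00001
00000
01111
01111
01110
10011
step 1: 00001
00000
01101
01000
01100
10011
step 2: 10001
11000
11101
01000
01100
10011
step 3: 10001
11000
11101
01000
00100
01111
step 4: 10001
11000
11101
01000
00101
01100
step 5: 10001
01000
00101
11000
00101
01100
step 6: 10001
01000
00101
11100
01011
01000
step 7: 10000
01011
00100
11100
01011
01000
step 8: 10000
01011
10100
00100
11011
01000
step 9: 10000
01011
10100
00100
10011
10100
step 10: 10000
01011
10000
01010
10111
10100
step 11: 10000
01010
10011
01011
10111
10100
step 12: 10000
01010
10111
00101
10011
10100
step 13: 10000
01010
10111
00101
10111
11010
step 14: 11110
01110
10111
00101
10111
11010
step 15: 11110
01110
10111
00100
10100
11011
step 16: 10000
01010
10111
00100
10100
11011
step 17: 10000
01010
10111
00100
10101
11000
step 18: 11110
01110
10111
00100
10101
11000
step 19: 00110
11110
10111
00100
10101
11000

16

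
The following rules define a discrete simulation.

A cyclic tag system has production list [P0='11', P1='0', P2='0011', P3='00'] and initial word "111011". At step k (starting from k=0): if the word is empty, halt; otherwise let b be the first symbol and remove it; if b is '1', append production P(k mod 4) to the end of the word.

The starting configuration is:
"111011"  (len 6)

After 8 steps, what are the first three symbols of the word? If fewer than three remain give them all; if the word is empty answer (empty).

000

step 0: "111011"  (len 6)
step 1: "1101111"  (len 7)
step 2: "1011110"  (len 7)
step 3: "0111100011"  (len 10)
step 4: "111100011"  (len 9)
step 5: "1110001111"  (len 10)
step 6: "1100011110"  (len 10)
step 7: "1000111100011"  (len 13)
step 8: "00011110001100"  (len 14)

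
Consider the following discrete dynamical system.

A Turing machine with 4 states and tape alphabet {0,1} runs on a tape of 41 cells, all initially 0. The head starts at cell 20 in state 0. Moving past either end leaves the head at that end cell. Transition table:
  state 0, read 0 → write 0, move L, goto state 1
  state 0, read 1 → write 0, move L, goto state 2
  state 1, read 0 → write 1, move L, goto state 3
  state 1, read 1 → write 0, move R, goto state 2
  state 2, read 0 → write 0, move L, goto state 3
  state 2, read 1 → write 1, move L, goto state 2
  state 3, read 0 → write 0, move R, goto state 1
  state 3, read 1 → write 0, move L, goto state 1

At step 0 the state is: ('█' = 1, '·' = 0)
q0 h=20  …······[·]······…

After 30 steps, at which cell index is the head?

24

[0] q0 h=20  …······[·]······…
[1] q1 h=19  …······[·]······…
[2] q3 h=18  …······[·]█·····…
[3] q1 h=19  …······[█]······…
[4] q2 h=20  …······[·]······…
[5] q3 h=19  …······[·]······…
[6] q1 h=20  …······[·]······…
[7] q3 h=19  …······[·]█·····…
[8] q1 h=20  …······[█]······…
[9] q2 h=21  …······[·]······…
[10] q3 h=20  …······[·]······…
[11] q1 h=21  …······[·]······…
[12] q3 h=20  …······[·]█·····…
[13] q1 h=21  …······[█]······…
[14] q2 h=22  …······[·]······…
[15] q3 h=21  …······[·]······…
[16] q1 h=22  …······[·]······…
[17] q3 h=21  …······[·]█·····…
[18] q1 h=22  …······[█]······…
[19] q2 h=23  …······[·]······…
[20] q3 h=22  …······[·]······…
[21] q1 h=23  …······[·]······…
[22] q3 h=22  …······[·]█·····…
[23] q1 h=23  …······[█]······…
[24] q2 h=24  …······[·]······…
[25] q3 h=23  …······[·]······…
[26] q1 h=24  …······[·]······…
[27] q3 h=23  …······[·]█·····…
[28] q1 h=24  …······[█]······…
[29] q2 h=25  …······[·]······…
[30] q3 h=24  …······[·]······…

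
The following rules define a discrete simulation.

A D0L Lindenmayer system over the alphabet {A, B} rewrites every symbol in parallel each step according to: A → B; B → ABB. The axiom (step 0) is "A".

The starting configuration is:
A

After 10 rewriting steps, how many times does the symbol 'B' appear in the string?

step 0: A
step 1: B
step 2: ABB
step 3: BABBABB
step 4: ABBBABBABBBABBABB
step 5: BABBABBABBBABBABBBABBABBABBBABBABBBABBABB
step 6: ABBBABBABBBABBABBBABBABBABBBABBABBBABBABBABBBABBABBBABBABBBABBABBABBBABBABBBABBABBABBBABBABBBABBABB
step 7: BABBABBABBBABBABBBABBABBABBBABBABBBABBABBABBBABBABBBABBABB…ABBBABBABBBABBABBBABBABBABBBABBABBBABBABBABBBABBABBBABBABB  (len 239)
step 8: ABBBABBABBBABBABBBABBABBABBBABBABBBABBABBABBBABBABBBABBABB…ABBBABBABBBABBABBBABBABBABBBABBABBBABBABBABBBABBABBBABBABB  (len 577)
step 9: BABBABBABBBABBABBBABBABBABBBABBABBBABBABBABBBABBABBBABBABB…ABBBABBABBBABBABBBABBABBABBBABBABBBABBABBABBBABBABBBABBABB  (len 1393)
step 10: ABBBABBABBBABBABBBABBABBABBBABBABBBABBABBABBBABBABBBABBABB…ABBBABBABBBABBABBBABBABBABBBABBABBBABBABBABBBABBABBBABBABB  (len 3363)

2378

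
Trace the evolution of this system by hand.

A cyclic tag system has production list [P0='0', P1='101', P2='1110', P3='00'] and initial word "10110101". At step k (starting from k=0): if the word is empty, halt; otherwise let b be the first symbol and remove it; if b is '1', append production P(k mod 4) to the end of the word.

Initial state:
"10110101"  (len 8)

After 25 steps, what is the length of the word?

17

step 0: "10110101"  (len 8)
step 1: "01101010"  (len 8)
step 2: "1101010"  (len 7)
step 3: "1010101110"  (len 10)
step 4: "01010111000"  (len 11)
step 5: "1010111000"  (len 10)
step 6: "010111000101"  (len 12)
step 7: "10111000101"  (len 11)
step 8: "011100010100"  (len 12)
step 9: "11100010100"  (len 11)
step 10: "1100010100101"  (len 13)
step 11: "1000101001011110"  (len 16)
step 12: "00010100101111000"  (len 17)
step 13: "0010100101111000"  (len 16)
step 14: "010100101111000"  (len 15)
step 15: "10100101111000"  (len 14)
step 16: "010010111100000"  (len 15)
step 17: "10010111100000"  (len 14)
step 18: "0010111100000101"  (len 16)
step 19: "010111100000101"  (len 15)
step 20: "10111100000101"  (len 14)
step 21: "01111000001010"  (len 14)
step 22: "1111000001010"  (len 13)
step 23: "1110000010101110"  (len 16)
step 24: "11000001010111000"  (len 17)
step 25: "10000010101110000"  (len 17)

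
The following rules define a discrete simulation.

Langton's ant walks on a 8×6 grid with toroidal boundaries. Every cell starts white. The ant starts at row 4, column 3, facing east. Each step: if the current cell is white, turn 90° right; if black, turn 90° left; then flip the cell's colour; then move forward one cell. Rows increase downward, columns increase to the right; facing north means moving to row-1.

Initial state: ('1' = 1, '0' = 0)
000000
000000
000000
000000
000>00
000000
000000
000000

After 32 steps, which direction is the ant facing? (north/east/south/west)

west

k=0  000000
000000
000000
000000
000>00
000000
000000
000000
k=1  000000
000000
000000
000000
000100
000v00
000000
000000
k=2  000000
000000
000000
000000
000100
00<100
000000
000000
k=3  000000
000000
000000
000000
00^100
001100
000000
000000
k=4  000000
000000
000000
000000
001>00
001100
000000
000000
k=5  000000
000000
000000
000^00
001000
001100
000000
000000
k=6  000000
000000
000000
0001>0
001000
001100
000000
000000
k=7  000000
000000
000000
000110
0010v0
001100
000000
000000
k=8  000000
000000
000000
000110
001<10
001100
000000
000000
k=9  000000
000000
000000
000^10
001110
001100
000000
000000
k=10  000000
000000
000000
00<010
001110
001100
000000
000000
k=11  000000
000000
00^000
001010
001110
001100
000000
000000
k=12  000000
000000
001>00
001010
001110
001100
000000
000000
k=13  000000
000000
001100
001v10
001110
001100
000000
000000
k=14  000000
000000
001100
00<110
001110
001100
000000
000000
k=15  000000
000000
001100
000110
00v110
001100
000000
000000
k=16  000000
000000
001100
000110
000>10
001100
000000
000000
k=17  000000
000000
001100
000^10
000010
001100
000000
000000
k=18  000000
000000
001100
00<010
000010
001100
000000
000000
k=19  000000
000000
00^100
001010
000010
001100
000000
000000
k=20  000000
000000
0<0100
001010
000010
001100
000000
000000
k=21  000000
0^0000
010100
001010
000010
001100
000000
000000
k=22  000000
01>000
010100
001010
000010
001100
000000
000000
k=23  000000
011000
01v100
001010
000010
001100
000000
000000
k=24  000000
011000
0<1100
001010
000010
001100
000000
000000
k=25  000000
011000
001100
0v1010
000010
001100
000000
000000
k=26  000000
011000
001100
<11010
000010
001100
000000
000000
k=27  000000
011000
^01100
111010
000010
001100
000000
000000
k=28  000000
011000
1>1100
111010
000010
001100
000000
000000
k=29  000000
011000
111100
1v1010
000010
001100
000000
000000
k=30  000000
011000
111100
10>010
000010
001100
000000
000000
k=31  000000
011000
11^100
100010
000010
001100
000000
000000
k=32  000000
011000
1<0100
100010
000010
001100
000000
000000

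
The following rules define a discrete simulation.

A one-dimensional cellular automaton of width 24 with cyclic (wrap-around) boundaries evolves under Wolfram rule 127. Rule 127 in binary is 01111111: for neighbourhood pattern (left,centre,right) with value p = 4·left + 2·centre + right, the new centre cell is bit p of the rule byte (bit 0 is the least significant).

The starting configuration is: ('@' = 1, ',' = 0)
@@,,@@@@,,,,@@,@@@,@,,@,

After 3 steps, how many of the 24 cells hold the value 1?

k=0  @@,,@@@@,,,,@@,@@@,@,,@,
k=1  @@@@@,,@@@@@@@@@,@@@@@@@
k=2  ,,,,@@@@,,,,,,,@@@,,,,,,
k=3  @@@@@,,@@@@@@@@@,@@@@@@@

21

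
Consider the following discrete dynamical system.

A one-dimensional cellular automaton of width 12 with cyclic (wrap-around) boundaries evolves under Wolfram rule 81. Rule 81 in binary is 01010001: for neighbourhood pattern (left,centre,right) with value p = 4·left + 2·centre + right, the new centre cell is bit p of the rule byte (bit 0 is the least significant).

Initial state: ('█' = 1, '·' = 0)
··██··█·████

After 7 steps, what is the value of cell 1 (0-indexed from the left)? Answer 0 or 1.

0

[0] ··██··█·████
[1] █··██······█
[2] ██··██████··
[3] ·██······██·
[4] ··██████··██
[5] █······██··█
[6] ██████··██··
[7] ·····██··██·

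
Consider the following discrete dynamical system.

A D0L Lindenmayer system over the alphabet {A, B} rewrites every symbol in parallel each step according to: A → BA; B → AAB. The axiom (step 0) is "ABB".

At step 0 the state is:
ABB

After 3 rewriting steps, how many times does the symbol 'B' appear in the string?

19

k=0  ABB
k=1  BAAABAAB
k=2  AABBABABAAABBABAAAB
k=3  BABAAABAABBAAABBAAABBABABAAABAABBAAABBABABAAAB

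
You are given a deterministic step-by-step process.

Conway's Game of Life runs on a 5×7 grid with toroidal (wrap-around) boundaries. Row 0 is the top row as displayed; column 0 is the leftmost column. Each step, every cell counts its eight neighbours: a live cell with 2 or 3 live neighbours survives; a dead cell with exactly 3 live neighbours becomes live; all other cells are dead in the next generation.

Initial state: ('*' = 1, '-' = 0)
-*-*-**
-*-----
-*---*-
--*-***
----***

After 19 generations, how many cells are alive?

gen 0: -*-*-**
-*-----
-*---*-
--*-***
----***
gen 1: --*---*
-*--***
***-***
*--*---
--*----
gen 2: ****--*
----*--
--*----
*--***-
-***---
gen 3: *---*--
*------
-----*-
----*--
-----*-
gen 4: ------*
------*
-------
----**-
----**-
gen 5: ------*
-------
-----*-
----**-
----*-*
gen 6: -----*-
-------
----**-
----*-*
----*-*
gen 7: -----*-
----**-
----**-
---**-*
----*-*
gen 8: ------*
------*
------*
---*--*
---**-*
gen 9: *-----*
*----**
*----**
*--**-*
*--**-*
gen 10: -*--*--
-*-----
-*-----
-*-*---
-*-**--
gen 11: **-**--
***----
**-----
**-**--
**-**--
gen 12: ----*-*
---*--*
---*--*
---**-*
-----**
gen 13: *---*-*
*--**-*
*-**--*
*--**-*
*--*--*
gen 14: -*--*--
--*-*--
--*----
----*--
-*-*---
gen 15: -*--*--
-**----
-------
--**---
--***--
gen 16: -*--*--
-**----
-*-*---
--*-*--
-*--*--
gen 17: **-*---
**-*---
-*-*---
-**-*--
-**-**-
gen 18: ---*--*
---**--
---**--
*---**-
----**-
gen 19: ---*---
--*--*-
-------
------*
---*---

5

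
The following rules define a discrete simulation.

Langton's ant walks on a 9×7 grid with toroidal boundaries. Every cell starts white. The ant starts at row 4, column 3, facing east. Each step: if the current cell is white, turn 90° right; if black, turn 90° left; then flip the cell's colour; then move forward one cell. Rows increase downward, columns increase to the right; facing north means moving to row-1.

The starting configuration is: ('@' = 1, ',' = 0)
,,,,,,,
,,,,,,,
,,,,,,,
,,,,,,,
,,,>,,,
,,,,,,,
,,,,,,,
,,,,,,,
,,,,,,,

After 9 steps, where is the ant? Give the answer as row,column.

3,3

t=0: ,,,,,,,
,,,,,,,
,,,,,,,
,,,,,,,
,,,>,,,
,,,,,,,
,,,,,,,
,,,,,,,
,,,,,,,
t=1: ,,,,,,,
,,,,,,,
,,,,,,,
,,,,,,,
,,,@,,,
,,,v,,,
,,,,,,,
,,,,,,,
,,,,,,,
t=2: ,,,,,,,
,,,,,,,
,,,,,,,
,,,,,,,
,,,@,,,
,,<@,,,
,,,,,,,
,,,,,,,
,,,,,,,
t=3: ,,,,,,,
,,,,,,,
,,,,,,,
,,,,,,,
,,^@,,,
,,@@,,,
,,,,,,,
,,,,,,,
,,,,,,,
t=4: ,,,,,,,
,,,,,,,
,,,,,,,
,,,,,,,
,,@>,,,
,,@@,,,
,,,,,,,
,,,,,,,
,,,,,,,
t=5: ,,,,,,,
,,,,,,,
,,,,,,,
,,,^,,,
,,@,,,,
,,@@,,,
,,,,,,,
,,,,,,,
,,,,,,,
t=6: ,,,,,,,
,,,,,,,
,,,,,,,
,,,@>,,
,,@,,,,
,,@@,,,
,,,,,,,
,,,,,,,
,,,,,,,
t=7: ,,,,,,,
,,,,,,,
,,,,,,,
,,,@@,,
,,@,v,,
,,@@,,,
,,,,,,,
,,,,,,,
,,,,,,,
t=8: ,,,,,,,
,,,,,,,
,,,,,,,
,,,@@,,
,,@<@,,
,,@@,,,
,,,,,,,
,,,,,,,
,,,,,,,
t=9: ,,,,,,,
,,,,,,,
,,,,,,,
,,,^@,,
,,@@@,,
,,@@,,,
,,,,,,,
,,,,,,,
,,,,,,,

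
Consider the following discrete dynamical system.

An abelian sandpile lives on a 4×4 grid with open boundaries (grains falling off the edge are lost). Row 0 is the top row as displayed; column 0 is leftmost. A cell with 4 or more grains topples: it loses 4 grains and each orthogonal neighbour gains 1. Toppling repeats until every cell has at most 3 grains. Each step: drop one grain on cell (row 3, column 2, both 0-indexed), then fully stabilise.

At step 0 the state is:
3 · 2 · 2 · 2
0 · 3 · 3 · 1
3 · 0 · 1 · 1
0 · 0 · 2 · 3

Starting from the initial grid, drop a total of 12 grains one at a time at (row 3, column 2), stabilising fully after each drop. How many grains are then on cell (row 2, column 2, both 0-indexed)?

2

step 0: 3 · 2 · 2 · 2
0 · 3 · 3 · 1
3 · 0 · 1 · 1
0 · 0 · 2 · 3
step 1: 3 · 2 · 2 · 2
0 · 3 · 3 · 1
3 · 0 · 1 · 1
0 · 0 · 3 · 3
step 2: 3 · 2 · 2 · 2
0 · 3 · 3 · 1
3 · 0 · 2 · 2
0 · 1 · 1 · 0
step 3: 3 · 2 · 2 · 2
0 · 3 · 3 · 1
3 · 0 · 2 · 2
0 · 1 · 2 · 0
step 4: 3 · 2 · 2 · 2
0 · 3 · 3 · 1
3 · 0 · 2 · 2
0 · 1 · 3 · 0
step 5: 3 · 2 · 2 · 2
0 · 3 · 3 · 1
3 · 0 · 3 · 2
0 · 2 · 0 · 1
step 6: 3 · 2 · 2 · 2
0 · 3 · 3 · 1
3 · 0 · 3 · 2
0 · 2 · 1 · 1
step 7: 3 · 2 · 2 · 2
0 · 3 · 3 · 1
3 · 0 · 3 · 2
0 · 2 · 2 · 1
step 8: 3 · 2 · 2 · 2
0 · 3 · 3 · 1
3 · 0 · 3 · 2
0 · 2 · 3 · 1
step 9: 3 · 3 · 3 · 2
1 · 0 · 1 · 2
3 · 2 · 1 · 3
0 · 3 · 1 · 2
step 10: 3 · 3 · 3 · 2
1 · 0 · 1 · 2
3 · 2 · 1 · 3
0 · 3 · 2 · 2
step 11: 3 · 3 · 3 · 2
1 · 0 · 1 · 2
3 · 2 · 1 · 3
0 · 3 · 3 · 2
step 12: 3 · 3 · 3 · 2
1 · 0 · 1 · 2
3 · 3 · 2 · 3
1 · 0 · 1 · 3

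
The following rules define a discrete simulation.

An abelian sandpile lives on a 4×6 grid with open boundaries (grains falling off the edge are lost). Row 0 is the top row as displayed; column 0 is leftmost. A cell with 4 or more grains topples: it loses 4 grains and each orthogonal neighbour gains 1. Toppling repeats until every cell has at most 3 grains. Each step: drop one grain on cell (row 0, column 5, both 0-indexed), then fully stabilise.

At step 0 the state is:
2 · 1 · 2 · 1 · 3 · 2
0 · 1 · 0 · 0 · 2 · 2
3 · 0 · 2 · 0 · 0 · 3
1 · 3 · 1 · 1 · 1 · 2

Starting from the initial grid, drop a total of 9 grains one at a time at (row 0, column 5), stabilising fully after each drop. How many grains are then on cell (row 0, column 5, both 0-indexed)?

[0] 2 · 1 · 2 · 1 · 3 · 2
0 · 1 · 0 · 0 · 2 · 2
3 · 0 · 2 · 0 · 0 · 3
1 · 3 · 1 · 1 · 1 · 2
[1] 2 · 1 · 2 · 1 · 3 · 3
0 · 1 · 0 · 0 · 2 · 2
3 · 0 · 2 · 0 · 0 · 3
1 · 3 · 1 · 1 · 1 · 2
[2] 2 · 1 · 2 · 2 · 0 · 1
0 · 1 · 0 · 0 · 3 · 3
3 · 0 · 2 · 0 · 0 · 3
1 · 3 · 1 · 1 · 1 · 2
[3] 2 · 1 · 2 · 2 · 0 · 2
0 · 1 · 0 · 0 · 3 · 3
3 · 0 · 2 · 0 · 0 · 3
1 · 3 · 1 · 1 · 1 · 2
[4] 2 · 1 · 2 · 2 · 0 · 3
0 · 1 · 0 · 0 · 3 · 3
3 · 0 · 2 · 0 · 0 · 3
1 · 3 · 1 · 1 · 1 · 2
[5] 2 · 1 · 2 · 2 · 2 · 1
0 · 1 · 0 · 1 · 0 · 2
3 · 0 · 2 · 0 · 2 · 0
1 · 3 · 1 · 1 · 1 · 3
[6] 2 · 1 · 2 · 2 · 2 · 2
0 · 1 · 0 · 1 · 0 · 2
3 · 0 · 2 · 0 · 2 · 0
1 · 3 · 1 · 1 · 1 · 3
[7] 2 · 1 · 2 · 2 · 2 · 3
0 · 1 · 0 · 1 · 0 · 2
3 · 0 · 2 · 0 · 2 · 0
1 · 3 · 1 · 1 · 1 · 3
[8] 2 · 1 · 2 · 2 · 3 · 0
0 · 1 · 0 · 1 · 0 · 3
3 · 0 · 2 · 0 · 2 · 0
1 · 3 · 1 · 1 · 1 · 3
[9] 2 · 1 · 2 · 2 · 3 · 1
0 · 1 · 0 · 1 · 0 · 3
3 · 0 · 2 · 0 · 2 · 0
1 · 3 · 1 · 1 · 1 · 3

1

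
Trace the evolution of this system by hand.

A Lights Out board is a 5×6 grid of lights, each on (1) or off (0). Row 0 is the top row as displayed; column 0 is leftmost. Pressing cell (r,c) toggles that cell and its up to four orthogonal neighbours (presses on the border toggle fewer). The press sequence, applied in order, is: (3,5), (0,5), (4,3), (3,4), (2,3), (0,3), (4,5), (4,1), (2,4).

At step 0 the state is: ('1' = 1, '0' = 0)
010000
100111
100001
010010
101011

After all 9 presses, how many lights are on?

step 0: 010000
100111
100001
010010
101011
step 1: 010000
100111
100000
010001
101010
step 2: 010011
100110
100000
010001
101010
step 3: 010011
100110
100000
010101
100100
step 4: 010011
100110
100010
010010
100110
step 5: 010011
100010
101100
010110
100110
step 6: 011101
100110
101100
010110
100110
step 7: 011101
100110
101100
010111
100101
step 8: 011101
100110
101100
000111
011101
step 9: 011101
100100
101011
000101
011101

16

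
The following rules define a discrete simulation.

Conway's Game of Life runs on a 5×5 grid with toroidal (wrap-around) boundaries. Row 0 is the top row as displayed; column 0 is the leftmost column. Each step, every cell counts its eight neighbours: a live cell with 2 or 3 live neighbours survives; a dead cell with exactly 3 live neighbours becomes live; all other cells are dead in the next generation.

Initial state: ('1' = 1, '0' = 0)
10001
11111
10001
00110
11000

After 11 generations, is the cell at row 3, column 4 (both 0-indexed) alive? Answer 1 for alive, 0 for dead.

1

0) 10001
11111
10001
00110
11000
1) 00000
00100
00000
00110
11110
2) 00010
00000
00110
00011
01011
3) 00111
00110
00111
10000
10000
4) 01101
01000
01101
11010
11010
5) 00011
00000
00011
00010
00010
6) 00011
00000
00011
00110
00110
7) 00111
00000
00111
00000
00000
8) 00010
00000
00010
00010
00010
9) 00000
00000
00000
00111
00111
10) 00010
00000
00010
00101
00101
11) 00010
00000
00010
00101
00101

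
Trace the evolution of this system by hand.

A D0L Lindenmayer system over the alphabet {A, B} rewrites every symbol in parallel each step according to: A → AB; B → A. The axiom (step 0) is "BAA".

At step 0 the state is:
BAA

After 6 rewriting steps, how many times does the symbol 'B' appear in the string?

21

k=0  BAA
k=1  AABAB
k=2  ABABAABA
k=3  ABAABAABABAAB
k=4  ABAABABAABABAABAABABA
k=5  ABAABABAABAABABAABAABABAABABAABAAB
k=6  ABAABABAABAABABAABABAABAABABAABABAABAABABAABAABABAABABA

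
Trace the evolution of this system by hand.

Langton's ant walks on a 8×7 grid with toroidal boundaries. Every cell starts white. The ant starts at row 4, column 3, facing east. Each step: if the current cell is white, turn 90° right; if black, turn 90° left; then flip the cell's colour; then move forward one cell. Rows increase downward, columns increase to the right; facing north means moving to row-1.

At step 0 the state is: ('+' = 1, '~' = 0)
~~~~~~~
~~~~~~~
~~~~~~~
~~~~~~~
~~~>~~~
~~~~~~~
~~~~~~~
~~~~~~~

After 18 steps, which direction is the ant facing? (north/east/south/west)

k=0  ~~~~~~~
~~~~~~~
~~~~~~~
~~~~~~~
~~~>~~~
~~~~~~~
~~~~~~~
~~~~~~~
k=1  ~~~~~~~
~~~~~~~
~~~~~~~
~~~~~~~
~~~+~~~
~~~v~~~
~~~~~~~
~~~~~~~
k=2  ~~~~~~~
~~~~~~~
~~~~~~~
~~~~~~~
~~~+~~~
~~<+~~~
~~~~~~~
~~~~~~~
k=3  ~~~~~~~
~~~~~~~
~~~~~~~
~~~~~~~
~~^+~~~
~~++~~~
~~~~~~~
~~~~~~~
k=4  ~~~~~~~
~~~~~~~
~~~~~~~
~~~~~~~
~~+>~~~
~~++~~~
~~~~~~~
~~~~~~~
k=5  ~~~~~~~
~~~~~~~
~~~~~~~
~~~^~~~
~~+~~~~
~~++~~~
~~~~~~~
~~~~~~~
k=6  ~~~~~~~
~~~~~~~
~~~~~~~
~~~+>~~
~~+~~~~
~~++~~~
~~~~~~~
~~~~~~~
k=7  ~~~~~~~
~~~~~~~
~~~~~~~
~~~++~~
~~+~v~~
~~++~~~
~~~~~~~
~~~~~~~
k=8  ~~~~~~~
~~~~~~~
~~~~~~~
~~~++~~
~~+<+~~
~~++~~~
~~~~~~~
~~~~~~~
k=9  ~~~~~~~
~~~~~~~
~~~~~~~
~~~^+~~
~~+++~~
~~++~~~
~~~~~~~
~~~~~~~
k=10  ~~~~~~~
~~~~~~~
~~~~~~~
~~<~+~~
~~+++~~
~~++~~~
~~~~~~~
~~~~~~~
k=11  ~~~~~~~
~~~~~~~
~~^~~~~
~~+~+~~
~~+++~~
~~++~~~
~~~~~~~
~~~~~~~
k=12  ~~~~~~~
~~~~~~~
~~+>~~~
~~+~+~~
~~+++~~
~~++~~~
~~~~~~~
~~~~~~~
k=13  ~~~~~~~
~~~~~~~
~~++~~~
~~+v+~~
~~+++~~
~~++~~~
~~~~~~~
~~~~~~~
k=14  ~~~~~~~
~~~~~~~
~~++~~~
~~<++~~
~~+++~~
~~++~~~
~~~~~~~
~~~~~~~
k=15  ~~~~~~~
~~~~~~~
~~++~~~
~~~++~~
~~v++~~
~~++~~~
~~~~~~~
~~~~~~~
k=16  ~~~~~~~
~~~~~~~
~~++~~~
~~~++~~
~~~>+~~
~~++~~~
~~~~~~~
~~~~~~~
k=17  ~~~~~~~
~~~~~~~
~~++~~~
~~~^+~~
~~~~+~~
~~++~~~
~~~~~~~
~~~~~~~
k=18  ~~~~~~~
~~~~~~~
~~++~~~
~~<~+~~
~~~~+~~
~~++~~~
~~~~~~~
~~~~~~~

west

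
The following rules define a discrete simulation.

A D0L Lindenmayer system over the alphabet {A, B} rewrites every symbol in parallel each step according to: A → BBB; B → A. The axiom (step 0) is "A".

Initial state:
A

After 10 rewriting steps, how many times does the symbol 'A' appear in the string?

0) A
1) BBB
2) AAA
3) BBBBBBBBB
4) AAAAAAAAA
5) BBBBBBBBBBBBBBBBBBBBBBBBBBB
6) AAAAAAAAAAAAAAAAAAAAAAAAAAA
7) BBBBBBBBBBBBBBBBBBBBBBBBBBBBBBBBBBBBBBBBBBBBBBBBBBBBBBBBBBBBBBBBBBBBBBBBBBBBBBBBB
8) AAAAAAAAAAAAAAAAAAAAAAAAAAAAAAAAAAAAAAAAAAAAAAAAAAAAAAAAAAAAAAAAAAAAAAAAAAAAAAAAA
9) BBBBBBBBBBBBBBBBBBBBBBBBBBBBBBBBBBBBBBBBBBBBBBBBBBBBBBBBBB…BBBBBBBBBBBBBBBBBBBBBBBBBBBBBBBBBBBBBBBBBBBBBBBBBBBBBBBBBB  (len 243)
10) AAAAAAAAAAAAAAAAAAAAAAAAAAAAAAAAAAAAAAAAAAAAAAAAAAAAAAAAAA…AAAAAAAAAAAAAAAAAAAAAAAAAAAAAAAAAAAAAAAAAAAAAAAAAAAAAAAAAA  (len 243)

243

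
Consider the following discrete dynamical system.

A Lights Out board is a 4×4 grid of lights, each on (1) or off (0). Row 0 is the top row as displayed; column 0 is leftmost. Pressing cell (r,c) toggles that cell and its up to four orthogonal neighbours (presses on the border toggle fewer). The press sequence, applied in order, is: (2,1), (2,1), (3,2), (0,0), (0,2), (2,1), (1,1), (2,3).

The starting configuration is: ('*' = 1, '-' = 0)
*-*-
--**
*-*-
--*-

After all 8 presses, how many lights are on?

4

[0] *-*-
--**
*-*-
--*-
[1] *-*-
-***
-*--
-**-
[2] *-*-
--**
*-*-
--*-
[3] *-*-
--**
*---
-*-*
[4] -**-
*-**
*---
-*-*
[5] ---*
*--*
*---
-*-*
[6] ---*
**-*
-**-
---*
[7] -*-*
--**
--*-
---*
[8] -*-*
--*-
---*
----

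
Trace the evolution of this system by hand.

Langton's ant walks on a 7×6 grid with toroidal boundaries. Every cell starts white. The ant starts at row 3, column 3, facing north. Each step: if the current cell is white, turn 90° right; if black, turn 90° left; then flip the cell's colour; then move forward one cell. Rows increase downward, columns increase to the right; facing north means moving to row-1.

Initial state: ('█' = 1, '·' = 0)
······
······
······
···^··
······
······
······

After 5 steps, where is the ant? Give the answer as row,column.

[0] ······
······
······
···^··
······
······
······
[1] ······
······
······
···█>·
······
······
······
[2] ······
······
······
···██·
····v·
······
······
[3] ······
······
······
···██·
···<█·
······
······
[4] ······
······
······
···^█·
···██·
······
······
[5] ······
······
······
··<·█·
···██·
······
······

3,2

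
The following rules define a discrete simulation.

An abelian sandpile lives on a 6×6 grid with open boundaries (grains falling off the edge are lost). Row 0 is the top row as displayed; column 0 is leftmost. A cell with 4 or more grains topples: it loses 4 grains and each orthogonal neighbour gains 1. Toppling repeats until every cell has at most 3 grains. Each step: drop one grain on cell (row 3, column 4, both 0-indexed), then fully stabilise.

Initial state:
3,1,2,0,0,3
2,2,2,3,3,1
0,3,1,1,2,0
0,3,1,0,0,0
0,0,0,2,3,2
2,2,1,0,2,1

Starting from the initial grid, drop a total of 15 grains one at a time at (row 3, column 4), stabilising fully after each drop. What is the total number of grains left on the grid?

k=0  3,1,2,0,0,3
2,2,2,3,3,1
0,3,1,1,2,0
0,3,1,0,0,0
0,0,0,2,3,2
2,2,1,0,2,1
k=1  3,1,2,0,0,3
2,2,2,3,3,1
0,3,1,1,2,0
0,3,1,0,1,0
0,0,0,2,3,2
2,2,1,0,2,1
k=2  3,1,2,0,0,3
2,2,2,3,3,1
0,3,1,1,2,0
0,3,1,0,2,0
0,0,0,2,3,2
2,2,1,0,2,1
k=3  3,1,2,0,0,3
2,2,2,3,3,1
0,3,1,1,2,0
0,3,1,0,3,0
0,0,0,2,3,2
2,2,1,0,2,1
k=4  3,1,2,0,0,3
2,2,2,3,3,1
0,3,1,1,3,0
0,3,1,1,1,1
0,0,0,3,0,3
2,2,1,0,3,1
k=5  3,1,2,0,0,3
2,2,2,3,3,1
0,3,1,1,3,0
0,3,1,1,2,1
0,0,0,3,0,3
2,2,1,0,3,1
k=6  3,1,2,0,0,3
2,2,2,3,3,1
0,3,1,1,3,0
0,3,1,1,3,1
0,0,0,3,0,3
2,2,1,0,3,1
k=7  3,1,2,1,1,3
2,2,3,0,1,2
0,3,1,3,1,1
0,3,1,2,1,2
0,0,0,3,1,3
2,2,1,0,3,1
k=8  3,1,2,1,1,3
2,2,3,0,1,2
0,3,1,3,1,1
0,3,1,2,2,2
0,0,0,3,1,3
2,2,1,0,3,1
k=9  3,1,2,1,1,3
2,2,3,0,1,2
0,3,1,3,1,1
0,3,1,2,3,2
0,0,0,3,1,3
2,2,1,0,3,1
k=10  3,1,2,1,1,3
2,2,3,0,1,2
0,3,1,3,2,1
0,3,1,3,0,3
0,0,0,3,2,3
2,2,1,0,3,1
k=11  3,1,2,1,1,3
2,2,3,0,1,2
0,3,1,3,2,1
0,3,1,3,1,3
0,0,0,3,2,3
2,2,1,0,3,1
k=12  3,1,2,1,1,3
2,2,3,0,1,2
0,3,1,3,2,1
0,3,1,3,2,3
0,0,0,3,2,3
2,2,1,0,3,1
k=13  3,1,2,1,1,3
2,2,3,0,1,2
0,3,1,3,2,1
0,3,1,3,3,3
0,0,0,3,2,3
2,2,1,0,3,1
k=14  3,1,2,1,1,3
2,2,3,1,2,2
0,3,2,1,1,3
0,3,2,3,0,2
0,0,1,1,3,1
2,2,1,2,0,3
k=15  3,1,2,1,1,3
2,2,3,1,2,2
0,3,2,1,1,3
0,3,2,3,1,2
0,0,1,1,3,1
2,2,1,2,0,3

60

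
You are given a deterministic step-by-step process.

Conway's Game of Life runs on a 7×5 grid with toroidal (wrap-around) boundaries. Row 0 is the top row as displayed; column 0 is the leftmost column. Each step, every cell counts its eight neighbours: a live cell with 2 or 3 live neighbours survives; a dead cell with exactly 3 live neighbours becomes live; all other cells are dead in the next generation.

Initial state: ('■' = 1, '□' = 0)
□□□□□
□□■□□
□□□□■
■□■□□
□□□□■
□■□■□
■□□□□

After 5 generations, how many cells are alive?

gen 0: □□□□□
□□■□□
□□□□■
■□■□□
□□□□■
□■□■□
■□□□□
gen 1: □□□□□
□□□□□
□■□■□
■□□■■
■■■■■
■□□□■
□□□□□
gen 2: □□□□□
□□□□□
■□■■□
□□□□□
□□■□□
□□■□□
□□□□□
gen 3: □□□□□
□□□□□
□□□□□
□■■■□
□□□□□
□□□□□
□□□□□
gen 4: □□□□□
□□□□□
□□■□□
□□■□□
□□■□□
□□□□□
□□□□□
gen 5: □□□□□
□□□□□
□□□□□
□■■■□
□□□□□
□□□□□
□□□□□

3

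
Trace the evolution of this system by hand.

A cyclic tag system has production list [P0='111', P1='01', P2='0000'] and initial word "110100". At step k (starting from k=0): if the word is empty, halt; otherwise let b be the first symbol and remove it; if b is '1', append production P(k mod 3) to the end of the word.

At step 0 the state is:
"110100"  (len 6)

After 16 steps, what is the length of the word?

0) "110100"  (len 6)
1) "10100111"  (len 8)
2) "010011101"  (len 9)
3) "10011101"  (len 8)
4) "0011101111"  (len 10)
5) "011101111"  (len 9)
6) "11101111"  (len 8)
7) "1101111111"  (len 10)
8) "10111111101"  (len 11)
9) "01111111010000"  (len 14)
10) "1111111010000"  (len 13)
11) "11111101000001"  (len 14)
12) "11111010000010000"  (len 17)
13) "1111010000010000111"  (len 19)
14) "11101000001000011101"  (len 20)
15) "11010000010000111010000"  (len 23)
16) "1010000010000111010000111"  (len 25)

25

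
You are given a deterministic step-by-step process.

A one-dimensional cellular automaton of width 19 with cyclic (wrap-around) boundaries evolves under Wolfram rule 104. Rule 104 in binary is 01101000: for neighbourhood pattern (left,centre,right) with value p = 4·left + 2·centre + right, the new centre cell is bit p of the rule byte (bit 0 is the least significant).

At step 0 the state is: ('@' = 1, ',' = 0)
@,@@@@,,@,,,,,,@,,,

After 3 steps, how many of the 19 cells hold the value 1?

0) @,@@@@,,@,,,,,,@,,,
1) ,@@,,@,,,,,,,,,,,,,
2) ,@@,,,,,,,,,,,,,,,,
3) ,@@,,,,,,,,,,,,,,,,

2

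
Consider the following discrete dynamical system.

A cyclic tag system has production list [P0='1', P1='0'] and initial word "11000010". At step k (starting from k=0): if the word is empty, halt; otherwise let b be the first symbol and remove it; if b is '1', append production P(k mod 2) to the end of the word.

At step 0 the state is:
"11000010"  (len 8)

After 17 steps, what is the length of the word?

0

0) "11000010"  (len 8)
1) "10000101"  (len 8)
2) "00001010"  (len 8)
3) "0001010"  (len 7)
4) "001010"  (len 6)
5) "01010"  (len 5)
6) "1010"  (len 4)
7) "0101"  (len 4)
8) "101"  (len 3)
9) "011"  (len 3)
10) "11"  (len 2)
11) "11"  (len 2)
12) "10"  (len 2)
13) "01"  (len 2)
14) "1"  (len 1)
15) "1"  (len 1)
16) "0"  (len 1)
17) (halted — word empty)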